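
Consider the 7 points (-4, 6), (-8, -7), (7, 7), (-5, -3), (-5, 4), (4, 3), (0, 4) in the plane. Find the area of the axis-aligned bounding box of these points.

210

x ranges over [-8, 7], width 15.
y ranges over [-7, 7], height 14.
Area = 15 × 14 = 210.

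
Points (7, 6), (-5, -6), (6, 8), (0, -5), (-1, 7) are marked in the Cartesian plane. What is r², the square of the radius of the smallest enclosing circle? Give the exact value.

The minimum enclosing circle of a finite set is fixed by two of the points (as a diameter) or three (as a circumcircle).
The farthest pair is (-5, -6)–(6, 8) with squared distance 317. The circle on this segment as diameter has centre (0.5, 1) and r² = 317/4 = 79.25.
Check (7, 6): distance² to centre = 67.25 ≤ 79.25, so it lies inside.
All remaining points lie in this disk, and no smaller disk contains both endpoints, so this is the minimum enclosing circle.

79.25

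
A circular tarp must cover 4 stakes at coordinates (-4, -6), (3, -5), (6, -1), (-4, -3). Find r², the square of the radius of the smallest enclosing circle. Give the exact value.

31.25

By Welzl's lemma the MEC is supported by two points (diametrically opposite) or three points (on a circumcircle).
The farthest pair is (-4, -6)–(6, -1) with squared distance 125. The circle on this segment as diameter has centre (1, -3.5) and r² = 125/4 = 31.25.
Check (3, -5): distance² to centre = 6.25 ≤ 31.25, so it lies inside.
All remaining points lie in this disk, and no smaller disk contains both endpoints, so this is the minimum enclosing circle.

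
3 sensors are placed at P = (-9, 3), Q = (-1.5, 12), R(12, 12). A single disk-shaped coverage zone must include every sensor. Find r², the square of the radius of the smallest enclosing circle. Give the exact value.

Side lengths²: PQ² = 137.25, PR² = 522, QR² = 182.25.
Since PR² = 522 ≥ 182.25 + 137.25 = 319.5, the angle opposite PR is not acute, so the smallest enclosing circle has PR as diameter.
Centre = midpoint of PR = (1.5, 7.5), r² = 522/4 = 130.5.

130.5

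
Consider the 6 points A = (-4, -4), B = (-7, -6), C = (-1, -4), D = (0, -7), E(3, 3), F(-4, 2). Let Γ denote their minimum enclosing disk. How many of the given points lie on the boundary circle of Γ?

2

The farthest pair is B–E with squared distance 181. The circle on this segment as diameter has centre (-2, -1.5) and r² = 181/4 = 45.25.
Check A: distance² to centre = 10.25 ≤ 45.25, so it lies inside.
All remaining points lie in this disk, and no smaller disk contains both endpoints, so this is the minimum enclosing circle.
The points at distance exactly r from the centre are B, E — 2 points.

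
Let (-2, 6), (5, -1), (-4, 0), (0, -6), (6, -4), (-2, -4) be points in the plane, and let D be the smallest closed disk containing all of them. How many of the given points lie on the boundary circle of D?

A smallest enclosing disk is always determined by at most three of the input points on its boundary.
The minimum enclosing circle is determined by three boundary points: (-2, 6), (0, -6), (6, -4).
Their circumcentre is (23/19, 7/19) with r² = 15170/361.
The farthest remaining point (-2, -4) is at distance² 10610/361 ≤ 15170/361.
The points at distance exactly r from the centre are (-2, 6), (0, -6), (6, -4) — 3 points.

3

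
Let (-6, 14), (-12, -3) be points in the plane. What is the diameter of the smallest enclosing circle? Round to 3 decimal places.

The smallest circle enclosing two points has them as diameter endpoints.
Centre = midpoint = (-9, 5.5); r² = |(-6, 14)−(-12, -3)|²/4 = 325/4 = 81.25.
Diameter = 2r = 2√(81.25) ≈ 18.028.

18.028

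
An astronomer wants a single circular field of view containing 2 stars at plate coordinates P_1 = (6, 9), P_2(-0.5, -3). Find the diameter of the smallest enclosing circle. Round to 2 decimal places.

The smallest circle enclosing two points has them as diameter endpoints.
Centre = midpoint = (2.75, 3); r² = |P_1P_2|²/4 = 186.25/4 = 46.5625.
Diameter = 2r = 2√(46.5625) ≈ 13.65.

13.65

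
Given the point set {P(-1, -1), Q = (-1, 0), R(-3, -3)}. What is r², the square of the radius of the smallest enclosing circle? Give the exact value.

3.25

Side lengths²: PQ² = 1, PR² = 8, QR² = 13.
Since QR² = 13 ≥ 8 + 1 = 9, the angle opposite QR is not acute, so the smallest enclosing circle has QR as diameter.
Centre = midpoint of QR = (-2, -1.5), r² = 13/4 = 3.25.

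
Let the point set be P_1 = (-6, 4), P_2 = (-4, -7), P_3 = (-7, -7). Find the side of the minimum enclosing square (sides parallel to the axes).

The bounding box has width 3 and height 11.
An axis-aligned square enclosing the set must have side ≥ max(width, height).
So the minimum side is max(3, 11) = 11.

11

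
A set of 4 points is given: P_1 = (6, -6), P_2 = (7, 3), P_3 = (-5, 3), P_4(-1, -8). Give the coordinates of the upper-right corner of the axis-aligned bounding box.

(7, 3)

x-range [-5, 7], y-range [-8, 3].
The upper-right corner is (7, 3).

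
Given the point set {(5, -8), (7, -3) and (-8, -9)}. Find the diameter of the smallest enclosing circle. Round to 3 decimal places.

16.155

Call the three points A, B, C in the order given.
Side lengths²: AB² = 29, AC² = 170, BC² = 261.
Since BC² = 261 ≥ 170 + 29 = 199, the angle opposite BC is not acute, so the smallest enclosing circle has BC as diameter.
Centre = midpoint of BC = (-0.5, -6), r² = 261/4 = 65.25.
Diameter = 2r = 2√(65.25) ≈ 16.155.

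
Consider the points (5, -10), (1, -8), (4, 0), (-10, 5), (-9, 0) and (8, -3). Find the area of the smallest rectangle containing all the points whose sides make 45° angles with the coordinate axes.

210

In coordinates u = x + y, v = x − y the rectangle is axis-aligned; the map (x,y)→(u,v) scales areas by 2.
u-values: -5, -7, 4, -5, -9, 5; range = 5 − (-9) = 14.
v-values: 15, 9, 4, -15, -9, 11; range = 15 − (-15) = 30.
Area = (14 × 30) / 2 = 210.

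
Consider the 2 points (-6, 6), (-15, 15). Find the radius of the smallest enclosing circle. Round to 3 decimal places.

6.364

The smallest circle enclosing two points has them as diameter endpoints.
Centre = midpoint = (-10.5, 10.5); r² = |(-6, 6)−(-15, 15)|²/4 = 162/4 = 40.5.
r = √(40.5) ≈ 6.364.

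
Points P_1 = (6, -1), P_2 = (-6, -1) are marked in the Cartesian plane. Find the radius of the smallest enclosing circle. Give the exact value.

The smallest circle enclosing two points has them as diameter endpoints.
Centre = midpoint = (0, -1); r² = |P_1P_2|²/4 = 144/4 = 36.
r = √36 = 6.

6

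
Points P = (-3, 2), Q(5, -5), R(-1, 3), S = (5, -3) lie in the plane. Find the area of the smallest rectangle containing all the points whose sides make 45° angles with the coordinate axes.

22.5

In coordinates u = x + y, v = x − y the rectangle is axis-aligned; the map (x,y)→(u,v) scales areas by 2.
u-values: -1, 0, 2, 2; range = 2 − (-1) = 3.
v-values: -5, 10, -4, 8; range = 10 − (-5) = 15.
Area = (3 × 15) / 2 = 22.5.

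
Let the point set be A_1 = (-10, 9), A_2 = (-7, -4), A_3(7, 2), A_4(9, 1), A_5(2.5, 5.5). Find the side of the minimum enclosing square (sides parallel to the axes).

The bounding box has width 19 and height 13.
An axis-aligned square enclosing the set must have side ≥ max(width, height).
So the minimum side is max(19, 13) = 19.

19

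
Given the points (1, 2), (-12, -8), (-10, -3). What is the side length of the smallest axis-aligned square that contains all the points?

The bounding box has width 13 and height 10.
An axis-aligned square enclosing the set must have side ≥ max(width, height).
So the minimum side is max(13, 10) = 13.

13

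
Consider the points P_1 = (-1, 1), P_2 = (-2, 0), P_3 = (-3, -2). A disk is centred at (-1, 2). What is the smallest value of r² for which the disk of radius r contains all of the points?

20

The required radius is the distance from (-1, 2) to the farthest point.
Squared distances: 1, 5, 20.
Maximum is 20, attained at P_3.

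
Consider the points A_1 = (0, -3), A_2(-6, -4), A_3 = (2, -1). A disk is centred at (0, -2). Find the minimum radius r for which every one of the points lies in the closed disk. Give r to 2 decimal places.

6.32

The required radius is the distance from (0, -2) to the farthest point.
Squared distances: 1, 40, 5.
Maximum is 40, attained at A_2.
r = √40 ≈ 6.32.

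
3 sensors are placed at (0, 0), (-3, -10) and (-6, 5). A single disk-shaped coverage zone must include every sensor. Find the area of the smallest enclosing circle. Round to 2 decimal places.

Call the three points A, B, C in the order given.
Side lengths²: AB² = 109, AC² = 61, BC² = 234.
Since BC² = 234 ≥ 109 + 61 = 170, the angle opposite BC is not acute, so the smallest enclosing circle has BC as diameter.
Centre = midpoint of BC = (-4.5, -2.5), r² = 234/4 = 58.5.
Area = π·r² = π·58.5 ≈ 183.78.

183.78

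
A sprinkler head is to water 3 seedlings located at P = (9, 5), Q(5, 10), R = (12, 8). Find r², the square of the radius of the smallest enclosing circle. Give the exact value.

2173/162

Side lengths²: PQ² = 41, PR² = 18, QR² = 53.
Since QR² = 53 < 41 + 18 = 59, the triangle is acute, so the smallest enclosing circle is the circumcircle.
Circumcentre = (151/18, 155/18), r² = 2173/162.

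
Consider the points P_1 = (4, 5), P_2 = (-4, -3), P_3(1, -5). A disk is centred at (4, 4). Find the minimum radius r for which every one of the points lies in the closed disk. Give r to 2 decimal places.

10.63

The required radius is the distance from (4, 4) to the farthest point.
Squared distances: 1, 113, 90.
Maximum is 113, attained at P_2.
r = √113 ≈ 10.63.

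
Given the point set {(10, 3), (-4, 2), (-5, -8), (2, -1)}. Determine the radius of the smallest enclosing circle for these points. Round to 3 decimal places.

The minimum enclosing circle of a finite set is fixed by two of the points (as a diameter) or three (as a circumcircle).
The farthest pair is (10, 3)–(-5, -8) with squared distance 346. The circle on this segment as diameter has centre (2.5, -2.5) and r² = 346/4 = 86.5.
Check (-4, 2): distance² to centre = 62.5 ≤ 86.5, so it lies inside.
All remaining points lie in this disk, and no smaller disk contains both endpoints, so this is the minimum enclosing circle.
r = √(86.5) ≈ 9.301.

9.301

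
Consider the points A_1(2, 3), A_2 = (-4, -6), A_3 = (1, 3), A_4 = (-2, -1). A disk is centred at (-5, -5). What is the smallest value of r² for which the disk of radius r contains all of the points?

113

The required radius is the distance from (-5, -5) to the farthest point.
Squared distances: 113, 2, 100, 25.
Maximum is 113, attained at A_1.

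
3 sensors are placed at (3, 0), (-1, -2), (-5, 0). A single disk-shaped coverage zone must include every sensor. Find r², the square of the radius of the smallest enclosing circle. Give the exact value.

Call the three points A, B, C in the order given.
Side lengths²: AB² = 20, AC² = 64, BC² = 20.
Since AC² = 64 ≥ 20 + 20 = 40, the angle opposite AC is not acute, so the smallest enclosing circle has AC as diameter.
Centre = midpoint of AC = (-1, 0), r² = 64/4 = 16.

16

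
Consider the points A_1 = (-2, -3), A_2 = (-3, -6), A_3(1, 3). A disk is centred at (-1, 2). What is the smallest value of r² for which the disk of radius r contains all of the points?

68

The required radius is the distance from (-1, 2) to the farthest point.
Squared distances: 26, 68, 5.
Maximum is 68, attained at A_2.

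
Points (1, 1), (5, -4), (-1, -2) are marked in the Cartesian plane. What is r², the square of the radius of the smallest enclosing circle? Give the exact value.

Call the three points A, B, C in the order given.
Side lengths²: AB² = 41, AC² = 13, BC² = 40.
Since AB² = 41 < 40 + 13 = 53, the triangle is acute, so the smallest enclosing circle is the circumcircle.
Circumcentre = (51/22, -45/22), r² = 2665/242.

2665/242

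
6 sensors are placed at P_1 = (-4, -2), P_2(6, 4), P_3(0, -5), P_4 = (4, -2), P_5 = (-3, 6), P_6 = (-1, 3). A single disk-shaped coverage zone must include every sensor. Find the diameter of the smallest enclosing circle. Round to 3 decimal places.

By Welzl's lemma the MEC is supported by two points (diametrically opposite) or three points (on a circumcircle).
The minimum enclosing circle is determined by three boundary points: P_2, P_3, P_5.
Their circumcentre is (39/62, 67/62) with r² = 71825/1922.
The farthest remaining point P_1 is at distance² 59425/1922 ≤ 71825/1922.
Diameter = 2r = 2√(71825/1922) ≈ 12.226.

12.226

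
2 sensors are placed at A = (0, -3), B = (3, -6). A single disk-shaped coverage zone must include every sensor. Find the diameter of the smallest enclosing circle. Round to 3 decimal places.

4.243

The smallest circle enclosing two points has them as diameter endpoints.
Centre = midpoint = (1.5, -4.5); r² = |AB|²/4 = 18/4 = 4.5.
Diameter = 2r = 2√(4.5) ≈ 4.243.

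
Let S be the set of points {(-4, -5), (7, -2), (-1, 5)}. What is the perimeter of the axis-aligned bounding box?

Width = max x − min x = 7 − (-4) = 11.
Height = max y − min y = 5 − (-5) = 10.
Perimeter = 2(11 + 10) = 42.

42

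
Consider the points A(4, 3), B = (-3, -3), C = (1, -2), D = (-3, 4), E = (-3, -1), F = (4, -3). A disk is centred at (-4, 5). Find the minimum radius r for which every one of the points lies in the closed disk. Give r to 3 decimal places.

The required radius is the distance from (-4, 5) to the farthest point.
Squared distances: 68, 65, 74, 2, 37, 128.
Maximum is 128, attained at F.
r = √128 ≈ 11.314.

11.314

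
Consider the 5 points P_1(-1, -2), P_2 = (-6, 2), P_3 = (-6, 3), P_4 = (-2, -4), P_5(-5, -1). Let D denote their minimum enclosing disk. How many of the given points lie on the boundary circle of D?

By Welzl's lemma the MEC is supported by two points (diametrically opposite) or three points (on a circumcircle).
The farthest pair is P_3–P_4 with squared distance 65. The circle on this segment as diameter has centre (-4, -0.5) and r² = 65/4 = 16.25.
Check P_1: distance² to centre = 11.25 ≤ 16.25, so it lies inside.
All remaining points lie in this disk, and no smaller disk contains both endpoints, so this is the minimum enclosing circle.
The points at distance exactly r from the centre are P_3, P_4 — 2 points.

2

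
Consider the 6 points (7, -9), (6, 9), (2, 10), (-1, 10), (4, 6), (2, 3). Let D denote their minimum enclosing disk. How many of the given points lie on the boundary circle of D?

2

A smallest enclosing disk is always determined by at most three of the input points on its boundary.
The farthest pair is (7, -9)–(-1, 10) with squared distance 425. The circle on this segment as diameter has centre (3, 0.5) and r² = 425/4 = 106.25.
Check (6, 9): distance² to centre = 81.25 ≤ 106.25, so it lies inside.
All remaining points lie in this disk, and no smaller disk contains both endpoints, so this is the minimum enclosing circle.
The points at distance exactly r from the centre are (7, -9), (-1, 10) — 2 points.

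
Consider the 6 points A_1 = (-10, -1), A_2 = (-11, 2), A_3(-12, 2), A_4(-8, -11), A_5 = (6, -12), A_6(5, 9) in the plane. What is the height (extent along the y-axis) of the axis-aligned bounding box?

max y = 9, min y = -12, so height = 21.

21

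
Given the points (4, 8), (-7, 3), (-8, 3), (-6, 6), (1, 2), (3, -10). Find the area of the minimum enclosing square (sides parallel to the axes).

324

The bounding box has width 12 and height 18.
An axis-aligned square enclosing the set must have side ≥ max(width, height).
So the minimum side is max(12, 18) = 18.
Area = 18² = 324.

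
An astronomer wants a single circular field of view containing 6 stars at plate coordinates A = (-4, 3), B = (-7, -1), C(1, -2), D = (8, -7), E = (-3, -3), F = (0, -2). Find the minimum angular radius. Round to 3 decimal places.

The minimum enclosing circle is determined by three boundary points: A, B, D.
Their circumcentre is (17/26, -47/13) with r² = 44225/676.
The farthest remaining point E is at distance² 9281/676 ≤ 44225/676.
r = √(44225/676) ≈ 8.088.

8.088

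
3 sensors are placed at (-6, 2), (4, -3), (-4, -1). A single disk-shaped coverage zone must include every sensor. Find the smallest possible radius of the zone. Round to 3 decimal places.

Call the three points A, B, C in the order given.
Side lengths²: AB² = 125, AC² = 13, BC² = 68.
Since AB² = 125 ≥ 68 + 13 = 81, the angle opposite AB is not acute, so the smallest enclosing circle has AB as diameter.
Centre = midpoint of AB = (-1, -0.5), r² = 125/4 = 31.25.
r = √(31.25) ≈ 5.590.

5.590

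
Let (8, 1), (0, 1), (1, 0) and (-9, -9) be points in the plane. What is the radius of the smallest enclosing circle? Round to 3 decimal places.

9.862

A smallest enclosing disk is always determined by at most three of the input points on its boundary.
The farthest pair is (8, 1)–(-9, -9) with squared distance 389. The circle on this segment as diameter has centre (-0.5, -4) and r² = 389/4 = 97.25.
Check (0, 1): distance² to centre = 25.25 ≤ 97.25, so it lies inside.
All remaining points lie in this disk, and no smaller disk contains both endpoints, so this is the minimum enclosing circle.
r = √(97.25) ≈ 9.862.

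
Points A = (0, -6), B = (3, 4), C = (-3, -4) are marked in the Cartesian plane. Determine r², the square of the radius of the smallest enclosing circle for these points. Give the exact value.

35425/1296

Side lengths²: AB² = 109, AC² = 13, BC² = 100.
Since AB² = 109 < 100 + 13 = 113, the triangle is acute, so the smallest enclosing circle is the circumcircle.
Circumcentre = (11/9, -11/12), r² = 35425/1296.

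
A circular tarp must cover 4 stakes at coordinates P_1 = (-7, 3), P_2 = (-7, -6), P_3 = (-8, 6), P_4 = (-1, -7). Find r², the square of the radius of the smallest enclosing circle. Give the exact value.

54.5

The minimum enclosing circle of a finite set is fixed by two of the points (as a diameter) or three (as a circumcircle).
The farthest pair is P_3–P_4 with squared distance 218. The circle on this segment as diameter has centre (-4.5, -0.5) and r² = 218/4 = 54.5.
Check P_1: distance² to centre = 18.5 ≤ 54.5, so it lies inside.
All remaining points lie in this disk, and no smaller disk contains both endpoints, so this is the minimum enclosing circle.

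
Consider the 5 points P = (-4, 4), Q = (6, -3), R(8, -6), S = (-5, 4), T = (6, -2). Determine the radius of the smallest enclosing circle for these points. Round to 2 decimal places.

The farthest pair is R–S with squared distance 269. The circle on this segment as diameter has centre (1.5, -1) and r² = 269/4 = 67.25.
Check P: distance² to centre = 55.25 ≤ 67.25, so it lies inside.
All remaining points lie in this disk, and no smaller disk contains both endpoints, so this is the minimum enclosing circle.
r = √(67.25) ≈ 8.20.

8.20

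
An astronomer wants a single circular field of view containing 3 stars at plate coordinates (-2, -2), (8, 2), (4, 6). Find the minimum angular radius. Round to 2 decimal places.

5.44

Call the three points A, B, C in the order given.
Side lengths²: AB² = 116, AC² = 100, BC² = 32.
Since AB² = 116 < 100 + 32 = 132, the triangle is acute, so the smallest enclosing circle is the circumcircle.
Circumcentre = (19/7, 5/7), r² = 1450/49.
r = √(1450/49) ≈ 5.44.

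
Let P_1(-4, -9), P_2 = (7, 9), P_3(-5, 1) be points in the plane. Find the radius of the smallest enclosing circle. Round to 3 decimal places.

10.548

Side lengths²: P_1P_2² = 445, P_1P_3² = 101, P_2P_3² = 208.
Since P_1P_2² = 445 ≥ 208 + 101 = 309, the angle opposite P_1P_2 is not acute, so the smallest enclosing circle has P_1P_2 as diameter.
Centre = midpoint of P_1P_2 = (1.5, 0), r² = 445/4 = 111.25.
r = √(111.25) ≈ 10.548.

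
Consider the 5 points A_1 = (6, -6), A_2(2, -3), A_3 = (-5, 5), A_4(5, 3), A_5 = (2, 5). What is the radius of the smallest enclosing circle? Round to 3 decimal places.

By Welzl's lemma the MEC is supported by two points (diametrically opposite) or three points (on a circumcircle).
The farthest pair is A_1–A_3 with squared distance 242. The circle on this segment as diameter has centre (0.5, -0.5) and r² = 242/4 = 60.5.
Check A_2: distance² to centre = 8.5 ≤ 60.5, so it lies inside.
All remaining points lie in this disk, and no smaller disk contains both endpoints, so this is the minimum enclosing circle.
r = √(60.5) ≈ 7.778.

7.778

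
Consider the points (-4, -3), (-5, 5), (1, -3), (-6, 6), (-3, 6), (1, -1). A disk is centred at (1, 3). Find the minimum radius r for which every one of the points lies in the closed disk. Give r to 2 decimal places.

The required radius is the distance from (1, 3) to the farthest point.
Squared distances: 61, 40, 36, 58, 25, 16.
Maximum is 61, attained at (-4, -3).
r = √61 ≈ 7.81.

7.81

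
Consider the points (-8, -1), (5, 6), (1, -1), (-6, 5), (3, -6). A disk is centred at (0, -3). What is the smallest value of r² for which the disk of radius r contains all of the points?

106

The required radius is the distance from (0, -3) to the farthest point.
Squared distances: 68, 106, 5, 100, 18.
Maximum is 106, attained at (5, 6).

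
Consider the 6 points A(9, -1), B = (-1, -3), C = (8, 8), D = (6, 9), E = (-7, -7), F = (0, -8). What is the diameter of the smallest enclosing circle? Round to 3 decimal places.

21.213

The minimum enclosing circle of a finite set is fixed by two of the points (as a diameter) or three (as a circumcircle).
The farthest pair is C–E with squared distance 450. The circle on this segment as diameter has centre (0.5, 0.5) and r² = 450/4 = 112.5.
Check A: distance² to centre = 74.5 ≤ 112.5, so it lies inside.
All remaining points lie in this disk, and no smaller disk contains both endpoints, so this is the minimum enclosing circle.
Diameter = 2r = 2√(112.5) ≈ 21.213.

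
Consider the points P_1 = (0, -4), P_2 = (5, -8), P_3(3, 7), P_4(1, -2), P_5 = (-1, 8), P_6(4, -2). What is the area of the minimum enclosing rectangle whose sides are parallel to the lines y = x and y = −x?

154

In coordinates u = x + y, v = x − y the rectangle is axis-aligned; the map (x,y)→(u,v) scales areas by 2.
u-values: -4, -3, 10, -1, 7, 2; range = 10 − (-4) = 14.
v-values: 4, 13, -4, 3, -9, 6; range = 13 − (-9) = 22.
Area = (14 × 22) / 2 = 154.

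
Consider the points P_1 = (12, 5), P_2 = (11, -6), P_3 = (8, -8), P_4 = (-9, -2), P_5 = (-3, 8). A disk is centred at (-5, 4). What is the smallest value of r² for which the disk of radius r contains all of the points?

The required radius is the distance from (-5, 4) to the farthest point.
Squared distances: 290, 356, 313, 52, 20.
Maximum is 356, attained at P_2.

356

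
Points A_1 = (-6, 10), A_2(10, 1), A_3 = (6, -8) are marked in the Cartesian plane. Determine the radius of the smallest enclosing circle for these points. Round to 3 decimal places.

Side lengths²: A_1A_2² = 337, A_1A_3² = 468, A_2A_3² = 97.
Since A_1A_3² = 468 ≥ 337 + 97 = 434, the angle opposite A_1A_3 is not acute, so the smallest enclosing circle has A_1A_3 as diameter.
Centre = midpoint of A_1A_3 = (0, 1), r² = 468/4 = 117.
r = √117 ≈ 10.817.

10.817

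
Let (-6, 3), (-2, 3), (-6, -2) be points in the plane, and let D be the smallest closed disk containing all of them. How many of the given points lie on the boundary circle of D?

3

Call the three points A, B, C in the order given.
Side lengths²: AB² = 16, AC² = 25, BC² = 41.
Since BC² = 41 ≥ 25 + 16 = 41, the angle opposite BC is not acute, so the smallest enclosing circle has BC as diameter.
Centre = midpoint of BC = (-4, 0.5), r² = 41/4 = 10.25.
The points at distance exactly r from the centre are (-6, 3), (-2, 3), (-6, -2) — 3 points.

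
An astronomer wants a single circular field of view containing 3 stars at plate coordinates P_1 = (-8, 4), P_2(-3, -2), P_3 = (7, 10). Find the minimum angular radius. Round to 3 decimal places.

8.212

Side lengths²: P_1P_2² = 61, P_1P_3² = 261, P_2P_3² = 244.
Since P_1P_3² = 261 < 244 + 61 = 305, the triangle is acute, so the smallest enclosing circle is the circumcircle.
Circumcentre = (0.05, 5.625), r² = 67.443125.
r = √(67.443125) ≈ 8.212.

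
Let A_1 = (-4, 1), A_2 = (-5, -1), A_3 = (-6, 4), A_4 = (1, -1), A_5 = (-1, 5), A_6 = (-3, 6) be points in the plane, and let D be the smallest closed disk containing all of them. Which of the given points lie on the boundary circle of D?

By Welzl's lemma the MEC is supported by two points (diametrically opposite) or three points (on a circumcircle).
The minimum enclosing circle is determined by three boundary points: A_3, A_4, A_6.
Their circumcentre is (-135/58, 101/58) with r² = 31265/1682.
The farthest remaining point A_2 is at distance² 24653/1682 ≤ 31265/1682.
The points at distance exactly r from the centre are A_3, A_4, A_6 — 3 points.

A_3, A_4, A_6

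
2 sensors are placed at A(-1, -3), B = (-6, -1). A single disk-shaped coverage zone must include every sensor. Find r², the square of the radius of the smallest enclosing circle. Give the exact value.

7.25

The smallest circle enclosing two points has them as diameter endpoints.
Centre = midpoint = (-3.5, -2); r² = |AB|²/4 = 29/4 = 7.25.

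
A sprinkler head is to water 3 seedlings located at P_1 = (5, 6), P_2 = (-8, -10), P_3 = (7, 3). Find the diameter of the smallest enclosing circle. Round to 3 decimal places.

20.616

Side lengths²: P_1P_2² = 425, P_1P_3² = 13, P_2P_3² = 394.
Since P_1P_2² = 425 ≥ 394 + 13 = 407, the angle opposite P_1P_2 is not acute, so the smallest enclosing circle has P_1P_2 as diameter.
Centre = midpoint of P_1P_2 = (-1.5, -2), r² = 425/4 = 106.25.
Diameter = 2r = 2√(106.25) ≈ 20.616.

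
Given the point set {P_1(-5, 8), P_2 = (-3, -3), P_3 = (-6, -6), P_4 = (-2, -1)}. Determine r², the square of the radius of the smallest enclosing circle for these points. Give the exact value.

49.25

A smallest enclosing disk is always determined by at most three of the input points on its boundary.
The farthest pair is P_1–P_3 with squared distance 197. The circle on this segment as diameter has centre (-5.5, 1) and r² = 197/4 = 49.25.
Check P_2: distance² to centre = 22.25 ≤ 49.25, so it lies inside.
All remaining points lie in this disk, and no smaller disk contains both endpoints, so this is the minimum enclosing circle.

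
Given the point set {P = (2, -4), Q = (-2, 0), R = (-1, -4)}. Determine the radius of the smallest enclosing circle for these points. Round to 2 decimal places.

Side lengths²: PQ² = 32, PR² = 9, QR² = 17.
Since PQ² = 32 ≥ 17 + 9 = 26, the angle opposite PQ is not acute, so the smallest enclosing circle has PQ as diameter.
Centre = midpoint of PQ = (0, -2), r² = 32/4 = 8.
r = √8 ≈ 2.83.

2.83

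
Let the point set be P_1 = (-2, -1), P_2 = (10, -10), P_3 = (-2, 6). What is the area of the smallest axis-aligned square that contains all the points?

256

The bounding box has width 12 and height 16.
An axis-aligned square enclosing the set must have side ≥ max(width, height).
So the minimum side is max(12, 16) = 16.
Area = 16² = 256.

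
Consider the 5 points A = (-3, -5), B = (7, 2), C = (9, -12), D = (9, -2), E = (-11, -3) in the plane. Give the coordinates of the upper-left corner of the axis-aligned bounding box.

x-range [-11, 9], y-range [-12, 2].
The upper-left corner is (-11, 2).

(-11, 2)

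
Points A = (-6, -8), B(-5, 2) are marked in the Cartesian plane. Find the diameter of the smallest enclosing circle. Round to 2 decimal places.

10.05

The smallest circle enclosing two points has them as diameter endpoints.
Centre = midpoint = (-5.5, -3); r² = |AB|²/4 = 101/4 = 25.25.
Diameter = 2r = 2√(25.25) ≈ 10.05.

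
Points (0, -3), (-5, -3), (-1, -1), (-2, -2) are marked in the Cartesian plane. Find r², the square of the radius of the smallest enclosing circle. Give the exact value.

The farthest pair is (0, -3)–(-5, -3) with squared distance 25. The circle on this segment as diameter has centre (-2.5, -3) and r² = 25/4 = 6.25.
Check (-1, -1): distance² to centre = 6.25 ≤ 6.25, so it lies inside.
All remaining points lie in this disk, and no smaller disk contains both endpoints, so this is the minimum enclosing circle.

6.25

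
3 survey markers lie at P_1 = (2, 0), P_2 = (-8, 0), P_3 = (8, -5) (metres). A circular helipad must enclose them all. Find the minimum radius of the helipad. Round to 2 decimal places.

8.38

Side lengths²: P_1P_2² = 100, P_1P_3² = 61, P_2P_3² = 281.
Since P_2P_3² = 281 ≥ 100 + 61 = 161, the angle opposite P_2P_3 is not acute, so the smallest enclosing circle has P_2P_3 as diameter.
Centre = midpoint of P_2P_3 = (0, -2.5), r² = 281/4 = 70.25.
r = √(70.25) ≈ 8.38.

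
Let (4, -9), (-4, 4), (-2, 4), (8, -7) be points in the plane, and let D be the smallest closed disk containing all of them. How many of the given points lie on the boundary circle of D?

The minimum enclosing circle of a finite set is fixed by two of the points (as a diameter) or three (as a circumcircle).
The farthest pair is (-4, 4)–(8, -7) with squared distance 265. The circle on this segment as diameter has centre (2, -1.5) and r² = 265/4 = 66.25.
Check (4, -9): distance² to centre = 60.25 ≤ 66.25, so it lies inside.
All remaining points lie in this disk, and no smaller disk contains both endpoints, so this is the minimum enclosing circle.
The points at distance exactly r from the centre are (-4, 4), (8, -7) — 2 points.

2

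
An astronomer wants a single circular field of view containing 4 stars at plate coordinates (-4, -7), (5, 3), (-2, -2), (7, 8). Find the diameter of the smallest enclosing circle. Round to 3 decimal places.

A smallest enclosing disk is always determined by at most three of the input points on its boundary.
The farthest pair is (-4, -7)–(7, 8) with squared distance 346. The circle on this segment as diameter has centre (1.5, 0.5) and r² = 346/4 = 86.5.
Check (5, 3): distance² to centre = 18.5 ≤ 86.5, so it lies inside.
All remaining points lie in this disk, and no smaller disk contains both endpoints, so this is the minimum enclosing circle.
Diameter = 2r = 2√(86.5) ≈ 18.601.

18.601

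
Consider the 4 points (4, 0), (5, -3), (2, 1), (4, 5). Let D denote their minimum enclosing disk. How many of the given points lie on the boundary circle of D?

The minimum enclosing circle of a finite set is fixed by two of the points (as a diameter) or three (as a circumcircle).
The farthest pair is (5, -3)–(4, 5) with squared distance 65. The circle on this segment as diameter has centre (4.5, 1) and r² = 65/4 = 16.25.
Check (4, 0): distance² to centre = 1.25 ≤ 16.25, so it lies inside.
All remaining points lie in this disk, and no smaller disk contains both endpoints, so this is the minimum enclosing circle.
The points at distance exactly r from the centre are (5, -3), (4, 5) — 2 points.

2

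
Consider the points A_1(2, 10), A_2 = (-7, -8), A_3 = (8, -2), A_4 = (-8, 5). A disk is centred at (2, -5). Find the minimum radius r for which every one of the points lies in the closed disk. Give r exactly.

15

The required radius is the distance from (2, -5) to the farthest point.
Squared distances: 225, 90, 45, 200.
Maximum is 225, attained at A_1.
r = √225 = 15.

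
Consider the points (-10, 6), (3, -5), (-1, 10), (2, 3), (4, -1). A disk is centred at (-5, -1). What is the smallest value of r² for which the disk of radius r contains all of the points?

The required radius is the distance from (-5, -1) to the farthest point.
Squared distances: 74, 80, 137, 65, 81.
Maximum is 137, attained at (-1, 10).

137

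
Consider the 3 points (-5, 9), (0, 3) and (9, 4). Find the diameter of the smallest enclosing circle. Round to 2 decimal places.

Call the three points A, B, C in the order given.
Side lengths²: AB² = 61, AC² = 221, BC² = 82.
Since AC² = 221 ≥ 82 + 61 = 143, the angle opposite AC is not acute, so the smallest enclosing circle has AC as diameter.
Centre = midpoint of AC = (2, 6.5), r² = 221/4 = 55.25.
Diameter = 2r = 2√(55.25) ≈ 14.87.

14.87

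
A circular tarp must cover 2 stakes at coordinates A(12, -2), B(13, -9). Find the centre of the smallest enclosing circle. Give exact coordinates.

(12.5, -5.5)

The smallest circle enclosing two points has them as diameter endpoints.
Centre = midpoint = (12.5, -5.5); r² = |AB|²/4 = 50/4 = 12.5.
Centre = (12.5, -5.5).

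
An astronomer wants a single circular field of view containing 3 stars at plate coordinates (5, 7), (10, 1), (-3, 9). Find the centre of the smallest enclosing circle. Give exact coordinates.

Call the three points A, B, C in the order given.
Side lengths²: AB² = 61, AC² = 68, BC² = 233.
Since BC² = 233 ≥ 68 + 61 = 129, the angle opposite BC is not acute, so the smallest enclosing circle has BC as diameter.
Centre = midpoint of BC = (3.5, 5), r² = 233/4 = 58.25.
Centre = (3.5, 5).

(3.5, 5)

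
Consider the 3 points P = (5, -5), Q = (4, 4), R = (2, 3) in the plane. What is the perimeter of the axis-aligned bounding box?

Width = max x − min x = 5 − 2 = 3.
Height = max y − min y = 4 − (-5) = 9.
Perimeter = 2(3 + 9) = 24.

24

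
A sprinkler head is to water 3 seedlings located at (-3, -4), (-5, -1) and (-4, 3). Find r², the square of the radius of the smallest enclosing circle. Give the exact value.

Call the three points A, B, C in the order given.
Side lengths²: AB² = 13, AC² = 50, BC² = 17.
Since AC² = 50 ≥ 17 + 13 = 30, the angle opposite AC is not acute, so the smallest enclosing circle has AC as diameter.
Centre = midpoint of AC = (-3.5, -0.5), r² = 50/4 = 12.5.

12.5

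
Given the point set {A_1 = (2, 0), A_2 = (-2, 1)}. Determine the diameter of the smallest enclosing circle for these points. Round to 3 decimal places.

The smallest circle enclosing two points has them as diameter endpoints.
Centre = midpoint = (0, 0.5); r² = |A_1A_2|²/4 = 17/4 = 4.25.
Diameter = 2r = 2√(4.25) ≈ 4.123.

4.123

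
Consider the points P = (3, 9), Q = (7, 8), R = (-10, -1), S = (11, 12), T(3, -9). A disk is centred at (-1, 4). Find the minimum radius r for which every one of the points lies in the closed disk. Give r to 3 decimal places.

The required radius is the distance from (-1, 4) to the farthest point.
Squared distances: 41, 80, 106, 208, 185.
Maximum is 208, attained at S.
r = √208 ≈ 14.422.

14.422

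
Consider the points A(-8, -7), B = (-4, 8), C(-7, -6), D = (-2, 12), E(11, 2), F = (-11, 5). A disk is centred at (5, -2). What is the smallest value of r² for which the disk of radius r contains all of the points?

305

The required radius is the distance from (5, -2) to the farthest point.
Squared distances: 194, 181, 160, 245, 52, 305.
Maximum is 305, attained at F.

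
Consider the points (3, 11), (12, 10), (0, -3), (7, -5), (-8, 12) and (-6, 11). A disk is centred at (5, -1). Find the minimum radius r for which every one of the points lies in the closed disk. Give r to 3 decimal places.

18.385

The required radius is the distance from (5, -1) to the farthest point.
Squared distances: 148, 170, 29, 20, 338, 265.
Maximum is 338, attained at (-8, 12).
r = √338 ≈ 18.385.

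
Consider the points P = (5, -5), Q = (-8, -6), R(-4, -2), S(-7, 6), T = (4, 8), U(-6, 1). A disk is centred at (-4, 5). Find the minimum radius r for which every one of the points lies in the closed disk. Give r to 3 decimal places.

The required radius is the distance from (-4, 5) to the farthest point.
Squared distances: 181, 137, 49, 10, 73, 20.
Maximum is 181, attained at P.
r = √181 ≈ 13.454.

13.454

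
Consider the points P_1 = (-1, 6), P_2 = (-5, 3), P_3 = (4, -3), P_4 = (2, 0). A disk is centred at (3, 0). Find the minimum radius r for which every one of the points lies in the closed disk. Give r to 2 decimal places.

8.54

The required radius is the distance from (3, 0) to the farthest point.
Squared distances: 52, 73, 10, 1.
Maximum is 73, attained at P_2.
r = √73 ≈ 8.54.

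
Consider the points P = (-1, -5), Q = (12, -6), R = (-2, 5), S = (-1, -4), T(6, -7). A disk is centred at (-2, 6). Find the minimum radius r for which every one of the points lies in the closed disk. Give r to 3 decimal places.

18.439

The required radius is the distance from (-2, 6) to the farthest point.
Squared distances: 122, 340, 1, 101, 233.
Maximum is 340, attained at Q.
r = √340 ≈ 18.439.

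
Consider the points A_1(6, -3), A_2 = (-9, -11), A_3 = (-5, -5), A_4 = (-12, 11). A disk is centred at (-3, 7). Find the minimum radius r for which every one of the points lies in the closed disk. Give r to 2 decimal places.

18.97

The required radius is the distance from (-3, 7) to the farthest point.
Squared distances: 181, 360, 148, 97.
Maximum is 360, attained at A_2.
r = √360 ≈ 18.97.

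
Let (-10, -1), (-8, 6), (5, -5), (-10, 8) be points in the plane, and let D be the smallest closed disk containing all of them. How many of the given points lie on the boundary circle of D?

2

The minimum enclosing circle of a finite set is fixed by two of the points (as a diameter) or three (as a circumcircle).
The farthest pair is (5, -5)–(-10, 8) with squared distance 394. The circle on this segment as diameter has centre (-2.5, 1.5) and r² = 394/4 = 98.5.
Check (-10, -1): distance² to centre = 62.5 ≤ 98.5, so it lies inside.
All remaining points lie in this disk, and no smaller disk contains both endpoints, so this is the minimum enclosing circle.
The points at distance exactly r from the centre are (5, -5), (-10, 8) — 2 points.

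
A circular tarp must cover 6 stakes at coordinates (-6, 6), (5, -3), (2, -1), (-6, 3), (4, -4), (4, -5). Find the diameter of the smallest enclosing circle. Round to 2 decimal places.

By Welzl's lemma the MEC is supported by two points (diametrically opposite) or three points (on a circumcircle).
The farthest pair is (-6, 6)–(4, -5) with squared distance 221. The circle on this segment as diameter has centre (-1, 0.5) and r² = 221/4 = 55.25.
Check (5, -3): distance² to centre = 48.25 ≤ 55.25, so it lies inside.
All remaining points lie in this disk, and no smaller disk contains both endpoints, so this is the minimum enclosing circle.
Diameter = 2r = 2√(55.25) ≈ 14.87.

14.87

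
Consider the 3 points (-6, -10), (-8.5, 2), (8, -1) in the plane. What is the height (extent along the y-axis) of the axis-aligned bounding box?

12

max y = 2, min y = -10, so height = 12.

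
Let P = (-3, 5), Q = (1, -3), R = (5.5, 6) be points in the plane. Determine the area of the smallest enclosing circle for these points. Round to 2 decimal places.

89.89

Side lengths²: PQ² = 80, PR² = 73.25, QR² = 101.25.
Since QR² = 101.25 < 80 + 73.25 = 153.25, the triangle is acute, so the smallest enclosing circle is the circumcircle.
Circumcentre = (1.625, 2.3125), r² = 28.61328125.
Area = π·r² = π·28.61328125 ≈ 89.89.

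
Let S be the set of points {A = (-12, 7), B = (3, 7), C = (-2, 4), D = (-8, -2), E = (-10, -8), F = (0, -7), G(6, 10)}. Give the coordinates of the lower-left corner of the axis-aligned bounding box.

x-range [-12, 6], y-range [-8, 10].
The lower-left corner is (-12, -8).

(-12, -8)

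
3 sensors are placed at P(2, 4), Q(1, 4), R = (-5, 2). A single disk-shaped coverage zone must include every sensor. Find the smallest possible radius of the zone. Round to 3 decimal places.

Side lengths²: PQ² = 1, PR² = 53, QR² = 40.
Since PR² = 53 ≥ 40 + 1 = 41, the angle opposite PR is not acute, so the smallest enclosing circle has PR as diameter.
Centre = midpoint of PR = (-1.5, 3), r² = 53/4 = 13.25.
r = √(13.25) ≈ 3.640.

3.640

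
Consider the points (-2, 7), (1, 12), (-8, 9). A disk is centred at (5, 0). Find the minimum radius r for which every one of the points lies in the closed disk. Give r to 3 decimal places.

The required radius is the distance from (5, 0) to the farthest point.
Squared distances: 98, 160, 250.
Maximum is 250, attained at (-8, 9).
r = √250 ≈ 15.811.

15.811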